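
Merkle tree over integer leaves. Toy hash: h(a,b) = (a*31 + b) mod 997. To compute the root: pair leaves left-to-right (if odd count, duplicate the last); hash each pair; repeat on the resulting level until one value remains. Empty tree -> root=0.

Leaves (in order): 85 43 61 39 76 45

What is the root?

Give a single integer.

Answer: 374

Derivation:
L0: [85, 43, 61, 39, 76, 45]
L1: h(85,43)=(85*31+43)%997=684 h(61,39)=(61*31+39)%997=933 h(76,45)=(76*31+45)%997=407 -> [684, 933, 407]
L2: h(684,933)=(684*31+933)%997=203 h(407,407)=(407*31+407)%997=63 -> [203, 63]
L3: h(203,63)=(203*31+63)%997=374 -> [374]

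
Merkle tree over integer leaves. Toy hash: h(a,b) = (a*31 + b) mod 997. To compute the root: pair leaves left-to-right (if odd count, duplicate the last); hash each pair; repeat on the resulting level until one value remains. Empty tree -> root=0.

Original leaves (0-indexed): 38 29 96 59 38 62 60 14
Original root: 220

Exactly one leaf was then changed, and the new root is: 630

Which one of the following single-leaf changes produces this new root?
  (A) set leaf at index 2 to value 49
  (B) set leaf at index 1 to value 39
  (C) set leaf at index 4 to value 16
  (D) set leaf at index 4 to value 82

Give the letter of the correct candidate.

Answer: D

Derivation:
Original leaves: [38, 29, 96, 59, 38, 62, 60, 14]
Target new root: 630
Try each candidate change and compute the resulting root:
Candidate A: set leaf[2] = 49 -> leaves = [38, 29, 49, 59, 38, 62, 60, 14]
  L0: [38, 29, 49, 59, 38, 62, 60, 14]
  L1: h(38,29)=(38*31+29)%997=210 h(49,59)=(49*31+59)%997=581 h(38,62)=(38*31+62)%997=243 h(60,14)=(60*31+14)%997=877 -> [210, 581, 243, 877]
  L2: h(210,581)=(210*31+581)%997=112 h(243,877)=(243*31+877)%997=434 -> [112, 434]
  L3: h(112,434)=(112*31+434)%997=915 -> [915]
  root = 915 != target 630
Candidate B: set leaf[1] = 39 -> leaves = [38, 39, 96, 59, 38, 62, 60, 14]
  L0: [38, 39, 96, 59, 38, 62, 60, 14]
  L1: h(38,39)=(38*31+39)%997=220 h(96,59)=(96*31+59)%997=44 h(38,62)=(38*31+62)%997=243 h(60,14)=(60*31+14)%997=877 -> [220, 44, 243, 877]
  L2: h(220,44)=(220*31+44)%997=882 h(243,877)=(243*31+877)%997=434 -> [882, 434]
  L3: h(882,434)=(882*31+434)%997=857 -> [857]
  root = 857 != target 630
Candidate C: set leaf[4] = 16 -> leaves = [38, 29, 96, 59, 16, 62, 60, 14]
  L0: [38, 29, 96, 59, 16, 62, 60, 14]
  L1: h(38,29)=(38*31+29)%997=210 h(96,59)=(96*31+59)%997=44 h(16,62)=(16*31+62)%997=558 h(60,14)=(60*31+14)%997=877 -> [210, 44, 558, 877]
  L2: h(210,44)=(210*31+44)%997=572 h(558,877)=(558*31+877)%997=229 -> [572, 229]
  L3: h(572,229)=(572*31+229)%997=15 -> [15]
  root = 15 != target 630
Candidate D: set leaf[4] = 82 -> leaves = [38, 29, 96, 59, 82, 62, 60, 14]
  L0: [38, 29, 96, 59, 82, 62, 60, 14]
  L1: h(38,29)=(38*31+29)%997=210 h(96,59)=(96*31+59)%997=44 h(82,62)=(82*31+62)%997=610 h(60,14)=(60*31+14)%997=877 -> [210, 44, 610, 877]
  L2: h(210,44)=(210*31+44)%997=572 h(610,877)=(610*31+877)%997=844 -> [572, 844]
  L3: h(572,844)=(572*31+844)%997=630 -> [630]
  root = 630 == target 630  ** MATCH **
Candidate D produces the target root.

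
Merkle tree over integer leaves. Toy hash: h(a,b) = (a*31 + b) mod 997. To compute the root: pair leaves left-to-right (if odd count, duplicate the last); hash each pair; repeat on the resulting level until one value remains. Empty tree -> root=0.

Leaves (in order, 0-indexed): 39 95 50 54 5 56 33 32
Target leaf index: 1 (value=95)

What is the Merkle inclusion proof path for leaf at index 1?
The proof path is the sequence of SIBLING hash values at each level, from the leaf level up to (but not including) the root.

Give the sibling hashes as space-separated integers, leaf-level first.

L0 (leaves): [39, 95, 50, 54, 5, 56, 33, 32], target index=1
L1: h(39,95)=(39*31+95)%997=307 [pair 0] h(50,54)=(50*31+54)%997=607 [pair 1] h(5,56)=(5*31+56)%997=211 [pair 2] h(33,32)=(33*31+32)%997=58 [pair 3] -> [307, 607, 211, 58]
  Sibling for proof at L0: 39
L2: h(307,607)=(307*31+607)%997=154 [pair 0] h(211,58)=(211*31+58)%997=617 [pair 1] -> [154, 617]
  Sibling for proof at L1: 607
L3: h(154,617)=(154*31+617)%997=406 [pair 0] -> [406]
  Sibling for proof at L2: 617
Root: 406
Proof path (sibling hashes from leaf to root): [39, 607, 617]

Answer: 39 607 617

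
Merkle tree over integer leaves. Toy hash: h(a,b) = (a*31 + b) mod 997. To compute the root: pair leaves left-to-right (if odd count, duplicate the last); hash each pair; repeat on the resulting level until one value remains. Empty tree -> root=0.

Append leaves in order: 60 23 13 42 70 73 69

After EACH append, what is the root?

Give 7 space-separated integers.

After append 60 (leaves=[60]):
  L0: [60]
  root=60
After append 23 (leaves=[60, 23]):
  L0: [60, 23]
  L1: h(60,23)=(60*31+23)%997=886 -> [886]
  root=886
After append 13 (leaves=[60, 23, 13]):
  L0: [60, 23, 13]
  L1: h(60,23)=(60*31+23)%997=886 h(13,13)=(13*31+13)%997=416 -> [886, 416]
  L2: h(886,416)=(886*31+416)%997=963 -> [963]
  root=963
After append 42 (leaves=[60, 23, 13, 42]):
  L0: [60, 23, 13, 42]
  L1: h(60,23)=(60*31+23)%997=886 h(13,42)=(13*31+42)%997=445 -> [886, 445]
  L2: h(886,445)=(886*31+445)%997=992 -> [992]
  root=992
After append 70 (leaves=[60, 23, 13, 42, 70]):
  L0: [60, 23, 13, 42, 70]
  L1: h(60,23)=(60*31+23)%997=886 h(13,42)=(13*31+42)%997=445 h(70,70)=(70*31+70)%997=246 -> [886, 445, 246]
  L2: h(886,445)=(886*31+445)%997=992 h(246,246)=(246*31+246)%997=893 -> [992, 893]
  L3: h(992,893)=(992*31+893)%997=738 -> [738]
  root=738
After append 73 (leaves=[60, 23, 13, 42, 70, 73]):
  L0: [60, 23, 13, 42, 70, 73]
  L1: h(60,23)=(60*31+23)%997=886 h(13,42)=(13*31+42)%997=445 h(70,73)=(70*31+73)%997=249 -> [886, 445, 249]
  L2: h(886,445)=(886*31+445)%997=992 h(249,249)=(249*31+249)%997=989 -> [992, 989]
  L3: h(992,989)=(992*31+989)%997=834 -> [834]
  root=834
After append 69 (leaves=[60, 23, 13, 42, 70, 73, 69]):
  L0: [60, 23, 13, 42, 70, 73, 69]
  L1: h(60,23)=(60*31+23)%997=886 h(13,42)=(13*31+42)%997=445 h(70,73)=(70*31+73)%997=249 h(69,69)=(69*31+69)%997=214 -> [886, 445, 249, 214]
  L2: h(886,445)=(886*31+445)%997=992 h(249,214)=(249*31+214)%997=954 -> [992, 954]
  L3: h(992,954)=(992*31+954)%997=799 -> [799]
  root=799

Answer: 60 886 963 992 738 834 799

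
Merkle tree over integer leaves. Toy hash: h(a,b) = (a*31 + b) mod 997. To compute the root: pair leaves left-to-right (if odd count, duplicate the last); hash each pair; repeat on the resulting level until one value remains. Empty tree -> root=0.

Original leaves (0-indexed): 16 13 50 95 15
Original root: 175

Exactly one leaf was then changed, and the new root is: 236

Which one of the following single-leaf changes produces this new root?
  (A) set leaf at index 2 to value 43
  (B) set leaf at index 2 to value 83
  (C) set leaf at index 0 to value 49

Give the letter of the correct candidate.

Original leaves: [16, 13, 50, 95, 15]
Target new root: 236
Try each candidate change and compute the resulting root:
Candidate A: set leaf[2] = 43 -> leaves = [16, 13, 43, 95, 15]
  L0: [16, 13, 43, 95, 15]
  L1: h(16,13)=(16*31+13)%997=509 h(43,95)=(43*31+95)%997=431 h(15,15)=(15*31+15)%997=480 -> [509, 431, 480]
  L2: h(509,431)=(509*31+431)%997=258 h(480,480)=(480*31+480)%997=405 -> [258, 405]
  L3: h(258,405)=(258*31+405)%997=427 -> [427]
  root = 427 != target 236
Candidate B: set leaf[2] = 83 -> leaves = [16, 13, 83, 95, 15]
  L0: [16, 13, 83, 95, 15]
  L1: h(16,13)=(16*31+13)%997=509 h(83,95)=(83*31+95)%997=674 h(15,15)=(15*31+15)%997=480 -> [509, 674, 480]
  L2: h(509,674)=(509*31+674)%997=501 h(480,480)=(480*31+480)%997=405 -> [501, 405]
  L3: h(501,405)=(501*31+405)%997=981 -> [981]
  root = 981 != target 236
Candidate C: set leaf[0] = 49 -> leaves = [49, 13, 50, 95, 15]
  L0: [49, 13, 50, 95, 15]
  L1: h(49,13)=(49*31+13)%997=535 h(50,95)=(50*31+95)%997=648 h(15,15)=(15*31+15)%997=480 -> [535, 648, 480]
  L2: h(535,648)=(535*31+648)%997=284 h(480,480)=(480*31+480)%997=405 -> [284, 405]
  L3: h(284,405)=(284*31+405)%997=236 -> [236]
  root = 236 == target 236  ** MATCH **
Candidate C produces the target root.

Answer: C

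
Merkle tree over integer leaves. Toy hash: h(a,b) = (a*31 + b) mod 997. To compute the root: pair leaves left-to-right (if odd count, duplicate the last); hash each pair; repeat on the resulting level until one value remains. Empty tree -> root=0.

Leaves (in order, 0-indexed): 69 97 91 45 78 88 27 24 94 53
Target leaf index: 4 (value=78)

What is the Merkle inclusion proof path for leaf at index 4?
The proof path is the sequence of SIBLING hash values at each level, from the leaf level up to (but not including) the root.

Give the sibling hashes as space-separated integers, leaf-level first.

L0 (leaves): [69, 97, 91, 45, 78, 88, 27, 24, 94, 53], target index=4
L1: h(69,97)=(69*31+97)%997=242 [pair 0] h(91,45)=(91*31+45)%997=872 [pair 1] h(78,88)=(78*31+88)%997=512 [pair 2] h(27,24)=(27*31+24)%997=861 [pair 3] h(94,53)=(94*31+53)%997=973 [pair 4] -> [242, 872, 512, 861, 973]
  Sibling for proof at L0: 88
L2: h(242,872)=(242*31+872)%997=398 [pair 0] h(512,861)=(512*31+861)%997=781 [pair 1] h(973,973)=(973*31+973)%997=229 [pair 2] -> [398, 781, 229]
  Sibling for proof at L1: 861
L3: h(398,781)=(398*31+781)%997=158 [pair 0] h(229,229)=(229*31+229)%997=349 [pair 1] -> [158, 349]
  Sibling for proof at L2: 398
L4: h(158,349)=(158*31+349)%997=262 [pair 0] -> [262]
  Sibling for proof at L3: 349
Root: 262
Proof path (sibling hashes from leaf to root): [88, 861, 398, 349]

Answer: 88 861 398 349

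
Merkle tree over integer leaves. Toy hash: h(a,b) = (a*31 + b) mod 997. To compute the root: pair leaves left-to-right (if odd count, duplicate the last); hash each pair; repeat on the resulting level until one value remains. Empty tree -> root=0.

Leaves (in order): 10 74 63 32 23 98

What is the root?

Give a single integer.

Answer: 882

Derivation:
L0: [10, 74, 63, 32, 23, 98]
L1: h(10,74)=(10*31+74)%997=384 h(63,32)=(63*31+32)%997=988 h(23,98)=(23*31+98)%997=811 -> [384, 988, 811]
L2: h(384,988)=(384*31+988)%997=928 h(811,811)=(811*31+811)%997=30 -> [928, 30]
L3: h(928,30)=(928*31+30)%997=882 -> [882]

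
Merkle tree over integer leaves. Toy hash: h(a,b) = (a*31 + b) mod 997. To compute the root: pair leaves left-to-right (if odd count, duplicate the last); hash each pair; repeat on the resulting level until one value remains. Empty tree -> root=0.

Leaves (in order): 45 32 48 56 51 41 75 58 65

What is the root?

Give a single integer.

Answer: 779

Derivation:
L0: [45, 32, 48, 56, 51, 41, 75, 58, 65]
L1: h(45,32)=(45*31+32)%997=430 h(48,56)=(48*31+56)%997=547 h(51,41)=(51*31+41)%997=625 h(75,58)=(75*31+58)%997=389 h(65,65)=(65*31+65)%997=86 -> [430, 547, 625, 389, 86]
L2: h(430,547)=(430*31+547)%997=916 h(625,389)=(625*31+389)%997=821 h(86,86)=(86*31+86)%997=758 -> [916, 821, 758]
L3: h(916,821)=(916*31+821)%997=304 h(758,758)=(758*31+758)%997=328 -> [304, 328]
L4: h(304,328)=(304*31+328)%997=779 -> [779]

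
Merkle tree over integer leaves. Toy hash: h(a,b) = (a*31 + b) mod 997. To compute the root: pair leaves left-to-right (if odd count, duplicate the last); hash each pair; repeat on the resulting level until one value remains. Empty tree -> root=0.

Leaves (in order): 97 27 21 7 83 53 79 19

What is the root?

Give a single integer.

Answer: 33

Derivation:
L0: [97, 27, 21, 7, 83, 53, 79, 19]
L1: h(97,27)=(97*31+27)%997=43 h(21,7)=(21*31+7)%997=658 h(83,53)=(83*31+53)%997=632 h(79,19)=(79*31+19)%997=474 -> [43, 658, 632, 474]
L2: h(43,658)=(43*31+658)%997=994 h(632,474)=(632*31+474)%997=126 -> [994, 126]
L3: h(994,126)=(994*31+126)%997=33 -> [33]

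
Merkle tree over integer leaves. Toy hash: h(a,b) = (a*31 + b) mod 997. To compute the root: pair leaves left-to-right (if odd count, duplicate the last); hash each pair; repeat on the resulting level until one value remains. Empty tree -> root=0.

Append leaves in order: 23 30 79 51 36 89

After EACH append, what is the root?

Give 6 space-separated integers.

After append 23 (leaves=[23]):
  L0: [23]
  root=23
After append 30 (leaves=[23, 30]):
  L0: [23, 30]
  L1: h(23,30)=(23*31+30)%997=743 -> [743]
  root=743
After append 79 (leaves=[23, 30, 79]):
  L0: [23, 30, 79]
  L1: h(23,30)=(23*31+30)%997=743 h(79,79)=(79*31+79)%997=534 -> [743, 534]
  L2: h(743,534)=(743*31+534)%997=636 -> [636]
  root=636
After append 51 (leaves=[23, 30, 79, 51]):
  L0: [23, 30, 79, 51]
  L1: h(23,30)=(23*31+30)%997=743 h(79,51)=(79*31+51)%997=506 -> [743, 506]
  L2: h(743,506)=(743*31+506)%997=608 -> [608]
  root=608
After append 36 (leaves=[23, 30, 79, 51, 36]):
  L0: [23, 30, 79, 51, 36]
  L1: h(23,30)=(23*31+30)%997=743 h(79,51)=(79*31+51)%997=506 h(36,36)=(36*31+36)%997=155 -> [743, 506, 155]
  L2: h(743,506)=(743*31+506)%997=608 h(155,155)=(155*31+155)%997=972 -> [608, 972]
  L3: h(608,972)=(608*31+972)%997=877 -> [877]
  root=877
After append 89 (leaves=[23, 30, 79, 51, 36, 89]):
  L0: [23, 30, 79, 51, 36, 89]
  L1: h(23,30)=(23*31+30)%997=743 h(79,51)=(79*31+51)%997=506 h(36,89)=(36*31+89)%997=208 -> [743, 506, 208]
  L2: h(743,506)=(743*31+506)%997=608 h(208,208)=(208*31+208)%997=674 -> [608, 674]
  L3: h(608,674)=(608*31+674)%997=579 -> [579]
  root=579

Answer: 23 743 636 608 877 579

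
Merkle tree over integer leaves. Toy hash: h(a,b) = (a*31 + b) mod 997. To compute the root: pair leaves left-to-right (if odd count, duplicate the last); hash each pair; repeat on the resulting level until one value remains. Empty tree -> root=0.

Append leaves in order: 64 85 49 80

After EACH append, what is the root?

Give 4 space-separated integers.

After append 64 (leaves=[64]):
  L0: [64]
  root=64
After append 85 (leaves=[64, 85]):
  L0: [64, 85]
  L1: h(64,85)=(64*31+85)%997=75 -> [75]
  root=75
After append 49 (leaves=[64, 85, 49]):
  L0: [64, 85, 49]
  L1: h(64,85)=(64*31+85)%997=75 h(49,49)=(49*31+49)%997=571 -> [75, 571]
  L2: h(75,571)=(75*31+571)%997=902 -> [902]
  root=902
After append 80 (leaves=[64, 85, 49, 80]):
  L0: [64, 85, 49, 80]
  L1: h(64,85)=(64*31+85)%997=75 h(49,80)=(49*31+80)%997=602 -> [75, 602]
  L2: h(75,602)=(75*31+602)%997=933 -> [933]
  root=933

Answer: 64 75 902 933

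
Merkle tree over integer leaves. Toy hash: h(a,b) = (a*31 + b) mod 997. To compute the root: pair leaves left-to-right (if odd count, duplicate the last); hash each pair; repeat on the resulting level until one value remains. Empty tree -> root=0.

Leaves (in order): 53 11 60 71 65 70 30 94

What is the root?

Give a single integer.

Answer: 174

Derivation:
L0: [53, 11, 60, 71, 65, 70, 30, 94]
L1: h(53,11)=(53*31+11)%997=657 h(60,71)=(60*31+71)%997=934 h(65,70)=(65*31+70)%997=91 h(30,94)=(30*31+94)%997=27 -> [657, 934, 91, 27]
L2: h(657,934)=(657*31+934)%997=364 h(91,27)=(91*31+27)%997=854 -> [364, 854]
L3: h(364,854)=(364*31+854)%997=174 -> [174]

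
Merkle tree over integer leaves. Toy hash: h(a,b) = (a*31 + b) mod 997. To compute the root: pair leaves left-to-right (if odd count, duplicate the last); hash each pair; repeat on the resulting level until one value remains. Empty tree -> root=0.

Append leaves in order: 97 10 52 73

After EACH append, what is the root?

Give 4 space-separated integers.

After append 97 (leaves=[97]):
  L0: [97]
  root=97
After append 10 (leaves=[97, 10]):
  L0: [97, 10]
  L1: h(97,10)=(97*31+10)%997=26 -> [26]
  root=26
After append 52 (leaves=[97, 10, 52]):
  L0: [97, 10, 52]
  L1: h(97,10)=(97*31+10)%997=26 h(52,52)=(52*31+52)%997=667 -> [26, 667]
  L2: h(26,667)=(26*31+667)%997=476 -> [476]
  root=476
After append 73 (leaves=[97, 10, 52, 73]):
  L0: [97, 10, 52, 73]
  L1: h(97,10)=(97*31+10)%997=26 h(52,73)=(52*31+73)%997=688 -> [26, 688]
  L2: h(26,688)=(26*31+688)%997=497 -> [497]
  root=497

Answer: 97 26 476 497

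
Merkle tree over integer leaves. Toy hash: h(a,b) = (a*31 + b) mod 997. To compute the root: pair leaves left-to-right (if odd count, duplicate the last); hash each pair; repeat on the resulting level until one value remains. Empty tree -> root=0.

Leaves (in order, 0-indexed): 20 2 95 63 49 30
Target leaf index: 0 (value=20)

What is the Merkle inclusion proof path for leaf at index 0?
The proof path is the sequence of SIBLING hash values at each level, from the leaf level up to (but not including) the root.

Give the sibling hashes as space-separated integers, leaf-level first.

Answer: 2 17 715

Derivation:
L0 (leaves): [20, 2, 95, 63, 49, 30], target index=0
L1: h(20,2)=(20*31+2)%997=622 [pair 0] h(95,63)=(95*31+63)%997=17 [pair 1] h(49,30)=(49*31+30)%997=552 [pair 2] -> [622, 17, 552]
  Sibling for proof at L0: 2
L2: h(622,17)=(622*31+17)%997=356 [pair 0] h(552,552)=(552*31+552)%997=715 [pair 1] -> [356, 715]
  Sibling for proof at L1: 17
L3: h(356,715)=(356*31+715)%997=784 [pair 0] -> [784]
  Sibling for proof at L2: 715
Root: 784
Proof path (sibling hashes from leaf to root): [2, 17, 715]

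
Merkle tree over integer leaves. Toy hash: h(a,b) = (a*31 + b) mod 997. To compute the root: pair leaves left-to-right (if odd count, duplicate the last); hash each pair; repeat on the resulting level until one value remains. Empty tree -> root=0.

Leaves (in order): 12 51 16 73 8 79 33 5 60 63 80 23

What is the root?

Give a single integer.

L0: [12, 51, 16, 73, 8, 79, 33, 5, 60, 63, 80, 23]
L1: h(12,51)=(12*31+51)%997=423 h(16,73)=(16*31+73)%997=569 h(8,79)=(8*31+79)%997=327 h(33,5)=(33*31+5)%997=31 h(60,63)=(60*31+63)%997=926 h(80,23)=(80*31+23)%997=509 -> [423, 569, 327, 31, 926, 509]
L2: h(423,569)=(423*31+569)%997=721 h(327,31)=(327*31+31)%997=198 h(926,509)=(926*31+509)%997=302 -> [721, 198, 302]
L3: h(721,198)=(721*31+198)%997=615 h(302,302)=(302*31+302)%997=691 -> [615, 691]
L4: h(615,691)=(615*31+691)%997=813 -> [813]

Answer: 813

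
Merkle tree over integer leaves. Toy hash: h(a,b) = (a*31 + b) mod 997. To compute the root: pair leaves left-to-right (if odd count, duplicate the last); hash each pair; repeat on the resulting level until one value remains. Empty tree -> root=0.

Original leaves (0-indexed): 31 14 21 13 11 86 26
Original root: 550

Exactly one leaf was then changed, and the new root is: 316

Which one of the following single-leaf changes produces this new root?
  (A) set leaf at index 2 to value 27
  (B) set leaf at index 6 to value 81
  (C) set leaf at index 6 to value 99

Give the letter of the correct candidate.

Answer: B

Derivation:
Original leaves: [31, 14, 21, 13, 11, 86, 26]
Target new root: 316
Try each candidate change and compute the resulting root:
Candidate A: set leaf[2] = 27 -> leaves = [31, 14, 27, 13, 11, 86, 26]
  L0: [31, 14, 27, 13, 11, 86, 26]
  L1: h(31,14)=(31*31+14)%997=975 h(27,13)=(27*31+13)%997=850 h(11,86)=(11*31+86)%997=427 h(26,26)=(26*31+26)%997=832 -> [975, 850, 427, 832]
  L2: h(975,850)=(975*31+850)%997=168 h(427,832)=(427*31+832)%997=111 -> [168, 111]
  L3: h(168,111)=(168*31+111)%997=334 -> [334]
  root = 334 != target 316
Candidate B: set leaf[6] = 81 -> leaves = [31, 14, 21, 13, 11, 86, 81]
  L0: [31, 14, 21, 13, 11, 86, 81]
  L1: h(31,14)=(31*31+14)%997=975 h(21,13)=(21*31+13)%997=664 h(11,86)=(11*31+86)%997=427 h(81,81)=(81*31+81)%997=598 -> [975, 664, 427, 598]
  L2: h(975,664)=(975*31+664)%997=979 h(427,598)=(427*31+598)%997=874 -> [979, 874]
  L3: h(979,874)=(979*31+874)%997=316 -> [316]
  root = 316 == target 316  ** MATCH **
Candidate C: set leaf[6] = 99 -> leaves = [31, 14, 21, 13, 11, 86, 99]
  L0: [31, 14, 21, 13, 11, 86, 99]
  L1: h(31,14)=(31*31+14)%997=975 h(21,13)=(21*31+13)%997=664 h(11,86)=(11*31+86)%997=427 h(99,99)=(99*31+99)%997=177 -> [975, 664, 427, 177]
  L2: h(975,664)=(975*31+664)%997=979 h(427,177)=(427*31+177)%997=453 -> [979, 453]
  L3: h(979,453)=(979*31+453)%997=892 -> [892]
  root = 892 != target 316
Candidate B produces the target root.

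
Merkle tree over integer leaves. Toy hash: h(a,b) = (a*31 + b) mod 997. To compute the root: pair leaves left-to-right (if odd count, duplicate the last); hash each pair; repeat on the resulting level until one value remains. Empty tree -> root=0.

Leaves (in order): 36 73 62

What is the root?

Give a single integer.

L0: [36, 73, 62]
L1: h(36,73)=(36*31+73)%997=192 h(62,62)=(62*31+62)%997=987 -> [192, 987]
L2: h(192,987)=(192*31+987)%997=957 -> [957]

Answer: 957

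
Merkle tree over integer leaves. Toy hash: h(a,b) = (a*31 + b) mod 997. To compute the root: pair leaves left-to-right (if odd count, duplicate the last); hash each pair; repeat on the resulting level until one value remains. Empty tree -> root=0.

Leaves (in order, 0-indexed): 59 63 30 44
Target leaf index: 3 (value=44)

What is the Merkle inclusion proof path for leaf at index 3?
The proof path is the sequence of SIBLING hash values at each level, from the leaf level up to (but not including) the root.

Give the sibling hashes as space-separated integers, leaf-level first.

L0 (leaves): [59, 63, 30, 44], target index=3
L1: h(59,63)=(59*31+63)%997=895 [pair 0] h(30,44)=(30*31+44)%997=974 [pair 1] -> [895, 974]
  Sibling for proof at L0: 30
L2: h(895,974)=(895*31+974)%997=803 [pair 0] -> [803]
  Sibling for proof at L1: 895
Root: 803
Proof path (sibling hashes from leaf to root): [30, 895]

Answer: 30 895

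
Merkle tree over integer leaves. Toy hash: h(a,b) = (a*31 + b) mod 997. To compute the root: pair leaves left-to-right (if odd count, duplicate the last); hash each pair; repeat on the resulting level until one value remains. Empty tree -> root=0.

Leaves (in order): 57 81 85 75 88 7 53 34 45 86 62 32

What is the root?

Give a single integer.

Answer: 248

Derivation:
L0: [57, 81, 85, 75, 88, 7, 53, 34, 45, 86, 62, 32]
L1: h(57,81)=(57*31+81)%997=851 h(85,75)=(85*31+75)%997=716 h(88,7)=(88*31+7)%997=741 h(53,34)=(53*31+34)%997=680 h(45,86)=(45*31+86)%997=484 h(62,32)=(62*31+32)%997=957 -> [851, 716, 741, 680, 484, 957]
L2: h(851,716)=(851*31+716)%997=178 h(741,680)=(741*31+680)%997=720 h(484,957)=(484*31+957)%997=9 -> [178, 720, 9]
L3: h(178,720)=(178*31+720)%997=256 h(9,9)=(9*31+9)%997=288 -> [256, 288]
L4: h(256,288)=(256*31+288)%997=248 -> [248]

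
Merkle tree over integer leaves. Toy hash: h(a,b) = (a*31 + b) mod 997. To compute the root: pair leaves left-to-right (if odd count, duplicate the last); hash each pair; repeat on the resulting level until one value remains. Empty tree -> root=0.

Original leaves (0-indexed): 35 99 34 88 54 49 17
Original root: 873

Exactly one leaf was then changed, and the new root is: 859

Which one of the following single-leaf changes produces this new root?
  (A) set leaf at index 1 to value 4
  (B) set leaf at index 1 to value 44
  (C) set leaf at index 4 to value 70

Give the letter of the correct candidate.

Answer: B

Derivation:
Original leaves: [35, 99, 34, 88, 54, 49, 17]
Target new root: 859
Try each candidate change and compute the resulting root:
Candidate A: set leaf[1] = 4 -> leaves = [35, 4, 34, 88, 54, 49, 17]
  L0: [35, 4, 34, 88, 54, 49, 17]
  L1: h(35,4)=(35*31+4)%997=92 h(34,88)=(34*31+88)%997=145 h(54,49)=(54*31+49)%997=726 h(17,17)=(17*31+17)%997=544 -> [92, 145, 726, 544]
  L2: h(92,145)=(92*31+145)%997=6 h(726,544)=(726*31+544)%997=119 -> [6, 119]
  L3: h(6,119)=(6*31+119)%997=305 -> [305]
  root = 305 != target 859
Candidate B: set leaf[1] = 44 -> leaves = [35, 44, 34, 88, 54, 49, 17]
  L0: [35, 44, 34, 88, 54, 49, 17]
  L1: h(35,44)=(35*31+44)%997=132 h(34,88)=(34*31+88)%997=145 h(54,49)=(54*31+49)%997=726 h(17,17)=(17*31+17)%997=544 -> [132, 145, 726, 544]
  L2: h(132,145)=(132*31+145)%997=249 h(726,544)=(726*31+544)%997=119 -> [249, 119]
  L3: h(249,119)=(249*31+119)%997=859 -> [859]
  root = 859 == target 859  ** MATCH **
Candidate C: set leaf[4] = 70 -> leaves = [35, 99, 34, 88, 70, 49, 17]
  L0: [35, 99, 34, 88, 70, 49, 17]
  L1: h(35,99)=(35*31+99)%997=187 h(34,88)=(34*31+88)%997=145 h(70,49)=(70*31+49)%997=225 h(17,17)=(17*31+17)%997=544 -> [187, 145, 225, 544]
  L2: h(187,145)=(187*31+145)%997=957 h(225,544)=(225*31+544)%997=540 -> [957, 540]
  L3: h(957,540)=(957*31+540)%997=297 -> [297]
  root = 297 != target 859
Candidate B produces the target root.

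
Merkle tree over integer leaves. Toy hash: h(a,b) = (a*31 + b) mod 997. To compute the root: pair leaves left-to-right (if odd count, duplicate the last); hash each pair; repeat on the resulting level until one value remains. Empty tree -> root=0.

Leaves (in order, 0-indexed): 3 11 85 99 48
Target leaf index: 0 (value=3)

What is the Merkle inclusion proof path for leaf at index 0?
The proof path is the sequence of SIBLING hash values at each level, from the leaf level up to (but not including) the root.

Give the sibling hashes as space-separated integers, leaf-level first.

Answer: 11 740 299

Derivation:
L0 (leaves): [3, 11, 85, 99, 48], target index=0
L1: h(3,11)=(3*31+11)%997=104 [pair 0] h(85,99)=(85*31+99)%997=740 [pair 1] h(48,48)=(48*31+48)%997=539 [pair 2] -> [104, 740, 539]
  Sibling for proof at L0: 11
L2: h(104,740)=(104*31+740)%997=973 [pair 0] h(539,539)=(539*31+539)%997=299 [pair 1] -> [973, 299]
  Sibling for proof at L1: 740
L3: h(973,299)=(973*31+299)%997=552 [pair 0] -> [552]
  Sibling for proof at L2: 299
Root: 552
Proof path (sibling hashes from leaf to root): [11, 740, 299]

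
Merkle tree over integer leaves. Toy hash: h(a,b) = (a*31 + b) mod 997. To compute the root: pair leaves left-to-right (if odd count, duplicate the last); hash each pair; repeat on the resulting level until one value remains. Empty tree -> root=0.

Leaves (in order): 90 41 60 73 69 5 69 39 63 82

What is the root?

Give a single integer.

L0: [90, 41, 60, 73, 69, 5, 69, 39, 63, 82]
L1: h(90,41)=(90*31+41)%997=837 h(60,73)=(60*31+73)%997=936 h(69,5)=(69*31+5)%997=150 h(69,39)=(69*31+39)%997=184 h(63,82)=(63*31+82)%997=41 -> [837, 936, 150, 184, 41]
L2: h(837,936)=(837*31+936)%997=961 h(150,184)=(150*31+184)%997=846 h(41,41)=(41*31+41)%997=315 -> [961, 846, 315]
L3: h(961,846)=(961*31+846)%997=727 h(315,315)=(315*31+315)%997=110 -> [727, 110]
L4: h(727,110)=(727*31+110)%997=713 -> [713]

Answer: 713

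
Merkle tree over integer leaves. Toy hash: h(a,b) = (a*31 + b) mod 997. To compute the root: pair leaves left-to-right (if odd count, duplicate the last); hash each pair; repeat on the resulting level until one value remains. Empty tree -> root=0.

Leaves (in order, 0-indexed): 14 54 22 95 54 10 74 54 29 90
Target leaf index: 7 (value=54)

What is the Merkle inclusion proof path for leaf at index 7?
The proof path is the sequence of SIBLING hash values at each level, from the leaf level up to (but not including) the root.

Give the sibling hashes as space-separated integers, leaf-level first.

L0 (leaves): [14, 54, 22, 95, 54, 10, 74, 54, 29, 90], target index=7
L1: h(14,54)=(14*31+54)%997=488 [pair 0] h(22,95)=(22*31+95)%997=777 [pair 1] h(54,10)=(54*31+10)%997=687 [pair 2] h(74,54)=(74*31+54)%997=354 [pair 3] h(29,90)=(29*31+90)%997=989 [pair 4] -> [488, 777, 687, 354, 989]
  Sibling for proof at L0: 74
L2: h(488,777)=(488*31+777)%997=950 [pair 0] h(687,354)=(687*31+354)%997=714 [pair 1] h(989,989)=(989*31+989)%997=741 [pair 2] -> [950, 714, 741]
  Sibling for proof at L1: 687
L3: h(950,714)=(950*31+714)%997=254 [pair 0] h(741,741)=(741*31+741)%997=781 [pair 1] -> [254, 781]
  Sibling for proof at L2: 950
L4: h(254,781)=(254*31+781)%997=679 [pair 0] -> [679]
  Sibling for proof at L3: 781
Root: 679
Proof path (sibling hashes from leaf to root): [74, 687, 950, 781]

Answer: 74 687 950 781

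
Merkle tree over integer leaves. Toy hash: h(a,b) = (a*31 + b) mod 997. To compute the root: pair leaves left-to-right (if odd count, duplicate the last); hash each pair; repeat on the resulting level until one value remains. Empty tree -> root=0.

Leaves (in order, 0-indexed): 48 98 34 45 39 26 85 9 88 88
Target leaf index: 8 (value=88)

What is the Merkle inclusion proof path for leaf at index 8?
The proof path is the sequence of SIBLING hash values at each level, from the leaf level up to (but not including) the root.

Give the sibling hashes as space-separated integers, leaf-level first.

L0 (leaves): [48, 98, 34, 45, 39, 26, 85, 9, 88, 88], target index=8
L1: h(48,98)=(48*31+98)%997=589 [pair 0] h(34,45)=(34*31+45)%997=102 [pair 1] h(39,26)=(39*31+26)%997=238 [pair 2] h(85,9)=(85*31+9)%997=650 [pair 3] h(88,88)=(88*31+88)%997=822 [pair 4] -> [589, 102, 238, 650, 822]
  Sibling for proof at L0: 88
L2: h(589,102)=(589*31+102)%997=415 [pair 0] h(238,650)=(238*31+650)%997=52 [pair 1] h(822,822)=(822*31+822)%997=382 [pair 2] -> [415, 52, 382]
  Sibling for proof at L1: 822
L3: h(415,52)=(415*31+52)%997=953 [pair 0] h(382,382)=(382*31+382)%997=260 [pair 1] -> [953, 260]
  Sibling for proof at L2: 382
L4: h(953,260)=(953*31+260)%997=890 [pair 0] -> [890]
  Sibling for proof at L3: 953
Root: 890
Proof path (sibling hashes from leaf to root): [88, 822, 382, 953]

Answer: 88 822 382 953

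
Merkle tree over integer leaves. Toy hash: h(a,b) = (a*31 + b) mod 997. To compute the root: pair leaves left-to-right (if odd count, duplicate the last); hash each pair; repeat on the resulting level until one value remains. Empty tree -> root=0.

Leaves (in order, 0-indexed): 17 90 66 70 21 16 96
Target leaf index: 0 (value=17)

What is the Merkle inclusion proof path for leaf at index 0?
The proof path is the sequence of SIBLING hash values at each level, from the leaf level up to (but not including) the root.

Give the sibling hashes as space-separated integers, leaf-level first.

Answer: 90 122 818

Derivation:
L0 (leaves): [17, 90, 66, 70, 21, 16, 96], target index=0
L1: h(17,90)=(17*31+90)%997=617 [pair 0] h(66,70)=(66*31+70)%997=122 [pair 1] h(21,16)=(21*31+16)%997=667 [pair 2] h(96,96)=(96*31+96)%997=81 [pair 3] -> [617, 122, 667, 81]
  Sibling for proof at L0: 90
L2: h(617,122)=(617*31+122)%997=306 [pair 0] h(667,81)=(667*31+81)%997=818 [pair 1] -> [306, 818]
  Sibling for proof at L1: 122
L3: h(306,818)=(306*31+818)%997=334 [pair 0] -> [334]
  Sibling for proof at L2: 818
Root: 334
Proof path (sibling hashes from leaf to root): [90, 122, 818]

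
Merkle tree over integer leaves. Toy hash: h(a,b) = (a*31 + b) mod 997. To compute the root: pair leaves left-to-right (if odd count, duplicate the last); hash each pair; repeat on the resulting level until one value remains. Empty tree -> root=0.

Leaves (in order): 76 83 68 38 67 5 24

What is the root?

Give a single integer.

Answer: 164

Derivation:
L0: [76, 83, 68, 38, 67, 5, 24]
L1: h(76,83)=(76*31+83)%997=445 h(68,38)=(68*31+38)%997=152 h(67,5)=(67*31+5)%997=88 h(24,24)=(24*31+24)%997=768 -> [445, 152, 88, 768]
L2: h(445,152)=(445*31+152)%997=986 h(88,768)=(88*31+768)%997=505 -> [986, 505]
L3: h(986,505)=(986*31+505)%997=164 -> [164]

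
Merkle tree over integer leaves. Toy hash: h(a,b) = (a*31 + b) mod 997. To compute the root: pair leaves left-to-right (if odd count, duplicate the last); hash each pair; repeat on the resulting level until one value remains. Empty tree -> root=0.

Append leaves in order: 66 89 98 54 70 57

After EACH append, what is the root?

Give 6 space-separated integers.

Answer: 66 141 528 484 942 526

Derivation:
After append 66 (leaves=[66]):
  L0: [66]
  root=66
After append 89 (leaves=[66, 89]):
  L0: [66, 89]
  L1: h(66,89)=(66*31+89)%997=141 -> [141]
  root=141
After append 98 (leaves=[66, 89, 98]):
  L0: [66, 89, 98]
  L1: h(66,89)=(66*31+89)%997=141 h(98,98)=(98*31+98)%997=145 -> [141, 145]
  L2: h(141,145)=(141*31+145)%997=528 -> [528]
  root=528
After append 54 (leaves=[66, 89, 98, 54]):
  L0: [66, 89, 98, 54]
  L1: h(66,89)=(66*31+89)%997=141 h(98,54)=(98*31+54)%997=101 -> [141, 101]
  L2: h(141,101)=(141*31+101)%997=484 -> [484]
  root=484
After append 70 (leaves=[66, 89, 98, 54, 70]):
  L0: [66, 89, 98, 54, 70]
  L1: h(66,89)=(66*31+89)%997=141 h(98,54)=(98*31+54)%997=101 h(70,70)=(70*31+70)%997=246 -> [141, 101, 246]
  L2: h(141,101)=(141*31+101)%997=484 h(246,246)=(246*31+246)%997=893 -> [484, 893]
  L3: h(484,893)=(484*31+893)%997=942 -> [942]
  root=942
After append 57 (leaves=[66, 89, 98, 54, 70, 57]):
  L0: [66, 89, 98, 54, 70, 57]
  L1: h(66,89)=(66*31+89)%997=141 h(98,54)=(98*31+54)%997=101 h(70,57)=(70*31+57)%997=233 -> [141, 101, 233]
  L2: h(141,101)=(141*31+101)%997=484 h(233,233)=(233*31+233)%997=477 -> [484, 477]
  L3: h(484,477)=(484*31+477)%997=526 -> [526]
  root=526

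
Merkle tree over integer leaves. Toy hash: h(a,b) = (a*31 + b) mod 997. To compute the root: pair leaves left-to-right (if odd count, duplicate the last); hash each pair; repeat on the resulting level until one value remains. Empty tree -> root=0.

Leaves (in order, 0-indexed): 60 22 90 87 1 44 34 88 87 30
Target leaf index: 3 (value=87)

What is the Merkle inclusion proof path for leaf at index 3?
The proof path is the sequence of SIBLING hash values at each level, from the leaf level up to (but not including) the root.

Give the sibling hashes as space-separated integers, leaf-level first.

Answer: 90 885 476 848

Derivation:
L0 (leaves): [60, 22, 90, 87, 1, 44, 34, 88, 87, 30], target index=3
L1: h(60,22)=(60*31+22)%997=885 [pair 0] h(90,87)=(90*31+87)%997=883 [pair 1] h(1,44)=(1*31+44)%997=75 [pair 2] h(34,88)=(34*31+88)%997=145 [pair 3] h(87,30)=(87*31+30)%997=733 [pair 4] -> [885, 883, 75, 145, 733]
  Sibling for proof at L0: 90
L2: h(885,883)=(885*31+883)%997=402 [pair 0] h(75,145)=(75*31+145)%997=476 [pair 1] h(733,733)=(733*31+733)%997=525 [pair 2] -> [402, 476, 525]
  Sibling for proof at L1: 885
L3: h(402,476)=(402*31+476)%997=974 [pair 0] h(525,525)=(525*31+525)%997=848 [pair 1] -> [974, 848]
  Sibling for proof at L2: 476
L4: h(974,848)=(974*31+848)%997=135 [pair 0] -> [135]
  Sibling for proof at L3: 848
Root: 135
Proof path (sibling hashes from leaf to root): [90, 885, 476, 848]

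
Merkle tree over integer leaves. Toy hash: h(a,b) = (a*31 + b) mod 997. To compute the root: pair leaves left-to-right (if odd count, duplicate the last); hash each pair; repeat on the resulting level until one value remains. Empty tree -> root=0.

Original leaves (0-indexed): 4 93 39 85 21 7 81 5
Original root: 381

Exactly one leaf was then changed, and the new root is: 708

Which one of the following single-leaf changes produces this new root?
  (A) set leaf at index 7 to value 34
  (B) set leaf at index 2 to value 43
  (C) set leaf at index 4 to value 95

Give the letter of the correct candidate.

Answer: C

Derivation:
Original leaves: [4, 93, 39, 85, 21, 7, 81, 5]
Target new root: 708
Try each candidate change and compute the resulting root:
Candidate A: set leaf[7] = 34 -> leaves = [4, 93, 39, 85, 21, 7, 81, 34]
  L0: [4, 93, 39, 85, 21, 7, 81, 34]
  L1: h(4,93)=(4*31+93)%997=217 h(39,85)=(39*31+85)%997=297 h(21,7)=(21*31+7)%997=658 h(81,34)=(81*31+34)%997=551 -> [217, 297, 658, 551]
  L2: h(217,297)=(217*31+297)%997=45 h(658,551)=(658*31+551)%997=12 -> [45, 12]
  L3: h(45,12)=(45*31+12)%997=410 -> [410]
  root = 410 != target 708
Candidate B: set leaf[2] = 43 -> leaves = [4, 93, 43, 85, 21, 7, 81, 5]
  L0: [4, 93, 43, 85, 21, 7, 81, 5]
  L1: h(4,93)=(4*31+93)%997=217 h(43,85)=(43*31+85)%997=421 h(21,7)=(21*31+7)%997=658 h(81,5)=(81*31+5)%997=522 -> [217, 421, 658, 522]
  L2: h(217,421)=(217*31+421)%997=169 h(658,522)=(658*31+522)%997=980 -> [169, 980]
  L3: h(169,980)=(169*31+980)%997=237 -> [237]
  root = 237 != target 708
Candidate C: set leaf[4] = 95 -> leaves = [4, 93, 39, 85, 95, 7, 81, 5]
  L0: [4, 93, 39, 85, 95, 7, 81, 5]
  L1: h(4,93)=(4*31+93)%997=217 h(39,85)=(39*31+85)%997=297 h(95,7)=(95*31+7)%997=958 h(81,5)=(81*31+5)%997=522 -> [217, 297, 958, 522]
  L2: h(217,297)=(217*31+297)%997=45 h(958,522)=(958*31+522)%997=310 -> [45, 310]
  L3: h(45,310)=(45*31+310)%997=708 -> [708]
  root = 708 == target 708  ** MATCH **
Candidate C produces the target root.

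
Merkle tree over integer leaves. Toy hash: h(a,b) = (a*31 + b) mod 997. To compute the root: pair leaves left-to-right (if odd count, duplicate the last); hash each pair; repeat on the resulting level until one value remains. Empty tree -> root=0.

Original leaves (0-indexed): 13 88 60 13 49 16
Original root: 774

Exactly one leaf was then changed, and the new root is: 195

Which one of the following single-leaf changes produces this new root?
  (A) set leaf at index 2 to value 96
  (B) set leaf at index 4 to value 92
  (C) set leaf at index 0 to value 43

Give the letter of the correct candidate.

Answer: C

Derivation:
Original leaves: [13, 88, 60, 13, 49, 16]
Target new root: 195
Try each candidate change and compute the resulting root:
Candidate A: set leaf[2] = 96 -> leaves = [13, 88, 96, 13, 49, 16]
  L0: [13, 88, 96, 13, 49, 16]
  L1: h(13,88)=(13*31+88)%997=491 h(96,13)=(96*31+13)%997=995 h(49,16)=(49*31+16)%997=538 -> [491, 995, 538]
  L2: h(491,995)=(491*31+995)%997=264 h(538,538)=(538*31+538)%997=267 -> [264, 267]
  L3: h(264,267)=(264*31+267)%997=475 -> [475]
  root = 475 != target 195
Candidate B: set leaf[4] = 92 -> leaves = [13, 88, 60, 13, 92, 16]
  L0: [13, 88, 60, 13, 92, 16]
  L1: h(13,88)=(13*31+88)%997=491 h(60,13)=(60*31+13)%997=876 h(92,16)=(92*31+16)%997=874 -> [491, 876, 874]
  L2: h(491,876)=(491*31+876)%997=145 h(874,874)=(874*31+874)%997=52 -> [145, 52]
  L3: h(145,52)=(145*31+52)%997=559 -> [559]
  root = 559 != target 195
Candidate C: set leaf[0] = 43 -> leaves = [43, 88, 60, 13, 49, 16]
  L0: [43, 88, 60, 13, 49, 16]
  L1: h(43,88)=(43*31+88)%997=424 h(60,13)=(60*31+13)%997=876 h(49,16)=(49*31+16)%997=538 -> [424, 876, 538]
  L2: h(424,876)=(424*31+876)%997=62 h(538,538)=(538*31+538)%997=267 -> [62, 267]
  L3: h(62,267)=(62*31+267)%997=195 -> [195]
  root = 195 == target 195  ** MATCH **
Candidate C produces the target root.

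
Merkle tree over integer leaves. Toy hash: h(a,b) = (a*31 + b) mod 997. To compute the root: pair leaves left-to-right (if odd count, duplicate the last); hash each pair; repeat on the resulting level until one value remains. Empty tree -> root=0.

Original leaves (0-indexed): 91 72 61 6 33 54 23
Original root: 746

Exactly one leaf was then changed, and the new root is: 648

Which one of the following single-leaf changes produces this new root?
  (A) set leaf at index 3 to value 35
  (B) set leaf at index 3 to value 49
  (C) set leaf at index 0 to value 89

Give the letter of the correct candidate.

Answer: A

Derivation:
Original leaves: [91, 72, 61, 6, 33, 54, 23]
Target new root: 648
Try each candidate change and compute the resulting root:
Candidate A: set leaf[3] = 35 -> leaves = [91, 72, 61, 35, 33, 54, 23]
  L0: [91, 72, 61, 35, 33, 54, 23]
  L1: h(91,72)=(91*31+72)%997=899 h(61,35)=(61*31+35)%997=929 h(33,54)=(33*31+54)%997=80 h(23,23)=(23*31+23)%997=736 -> [899, 929, 80, 736]
  L2: h(899,929)=(899*31+929)%997=882 h(80,736)=(80*31+736)%997=225 -> [882, 225]
  L3: h(882,225)=(882*31+225)%997=648 -> [648]
  root = 648 == target 648  ** MATCH **
Candidate B: set leaf[3] = 49 -> leaves = [91, 72, 61, 49, 33, 54, 23]
  L0: [91, 72, 61, 49, 33, 54, 23]
  L1: h(91,72)=(91*31+72)%997=899 h(61,49)=(61*31+49)%997=943 h(33,54)=(33*31+54)%997=80 h(23,23)=(23*31+23)%997=736 -> [899, 943, 80, 736]
  L2: h(899,943)=(899*31+943)%997=896 h(80,736)=(80*31+736)%997=225 -> [896, 225]
  L3: h(896,225)=(896*31+225)%997=85 -> [85]
  root = 85 != target 648
Candidate C: set leaf[0] = 89 -> leaves = [89, 72, 61, 6, 33, 54, 23]
  L0: [89, 72, 61, 6, 33, 54, 23]
  L1: h(89,72)=(89*31+72)%997=837 h(61,6)=(61*31+6)%997=900 h(33,54)=(33*31+54)%997=80 h(23,23)=(23*31+23)%997=736 -> [837, 900, 80, 736]
  L2: h(837,900)=(837*31+900)%997=925 h(80,736)=(80*31+736)%997=225 -> [925, 225]
  L3: h(925,225)=(925*31+225)%997=984 -> [984]
  root = 984 != target 648
Candidate A produces the target root.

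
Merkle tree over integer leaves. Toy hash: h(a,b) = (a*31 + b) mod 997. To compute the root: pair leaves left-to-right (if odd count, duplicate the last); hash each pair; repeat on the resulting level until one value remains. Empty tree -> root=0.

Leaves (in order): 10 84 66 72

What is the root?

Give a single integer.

Answer: 374

Derivation:
L0: [10, 84, 66, 72]
L1: h(10,84)=(10*31+84)%997=394 h(66,72)=(66*31+72)%997=124 -> [394, 124]
L2: h(394,124)=(394*31+124)%997=374 -> [374]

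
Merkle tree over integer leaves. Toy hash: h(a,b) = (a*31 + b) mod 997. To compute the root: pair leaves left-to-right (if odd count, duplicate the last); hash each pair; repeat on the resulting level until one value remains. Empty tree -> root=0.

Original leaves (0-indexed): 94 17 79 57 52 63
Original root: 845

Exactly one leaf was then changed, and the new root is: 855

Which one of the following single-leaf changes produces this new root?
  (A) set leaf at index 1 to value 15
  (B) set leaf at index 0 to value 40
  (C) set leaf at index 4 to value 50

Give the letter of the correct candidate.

Original leaves: [94, 17, 79, 57, 52, 63]
Target new root: 855
Try each candidate change and compute the resulting root:
Candidate A: set leaf[1] = 15 -> leaves = [94, 15, 79, 57, 52, 63]
  L0: [94, 15, 79, 57, 52, 63]
  L1: h(94,15)=(94*31+15)%997=935 h(79,57)=(79*31+57)%997=512 h(52,63)=(52*31+63)%997=678 -> [935, 512, 678]
  L2: h(935,512)=(935*31+512)%997=584 h(678,678)=(678*31+678)%997=759 -> [584, 759]
  L3: h(584,759)=(584*31+759)%997=917 -> [917]
  root = 917 != target 855
Candidate B: set leaf[0] = 40 -> leaves = [40, 17, 79, 57, 52, 63]
  L0: [40, 17, 79, 57, 52, 63]
  L1: h(40,17)=(40*31+17)%997=260 h(79,57)=(79*31+57)%997=512 h(52,63)=(52*31+63)%997=678 -> [260, 512, 678]
  L2: h(260,512)=(260*31+512)%997=596 h(678,678)=(678*31+678)%997=759 -> [596, 759]
  L3: h(596,759)=(596*31+759)%997=292 -> [292]
  root = 292 != target 855
Candidate C: set leaf[4] = 50 -> leaves = [94, 17, 79, 57, 50, 63]
  L0: [94, 17, 79, 57, 50, 63]
  L1: h(94,17)=(94*31+17)%997=937 h(79,57)=(79*31+57)%997=512 h(50,63)=(50*31+63)%997=616 -> [937, 512, 616]
  L2: h(937,512)=(937*31+512)%997=646 h(616,616)=(616*31+616)%997=769 -> [646, 769]
  L3: h(646,769)=(646*31+769)%997=855 -> [855]
  root = 855 == target 855  ** MATCH **
Candidate C produces the target root.

Answer: C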